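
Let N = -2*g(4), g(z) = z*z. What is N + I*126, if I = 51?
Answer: 6394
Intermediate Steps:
g(z) = z²
N = -32 (N = -2*4² = -2*16 = -32)
N + I*126 = -32 + 51*126 = -32 + 6426 = 6394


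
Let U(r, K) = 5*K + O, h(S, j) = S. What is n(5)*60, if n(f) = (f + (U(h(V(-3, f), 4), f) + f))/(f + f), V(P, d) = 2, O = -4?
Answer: 186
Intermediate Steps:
U(r, K) = -4 + 5*K (U(r, K) = 5*K - 4 = -4 + 5*K)
n(f) = (-4 + 7*f)/(2*f) (n(f) = (f + ((-4 + 5*f) + f))/(f + f) = (f + (-4 + 6*f))/((2*f)) = (-4 + 7*f)*(1/(2*f)) = (-4 + 7*f)/(2*f))
n(5)*60 = (7/2 - 2/5)*60 = (31/10)*60 = 186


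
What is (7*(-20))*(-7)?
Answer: 980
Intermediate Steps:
(7*(-20))*(-7) = -140*(-7) = 980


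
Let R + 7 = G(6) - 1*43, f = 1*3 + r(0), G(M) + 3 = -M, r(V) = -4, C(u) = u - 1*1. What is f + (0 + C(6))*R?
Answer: -296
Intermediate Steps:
C(u) = -1 + u (C(u) = u - 1 = -1 + u)
G(M) = -3 - M
f = -1 (f = 1*3 - 4 = 3 - 4 = -1)
R = -59 (R = -7 + ((-3 - 1*6) - 1*43) = -7 + ((-3 - 6) - 43) = -7 + (-9 - 43) = -7 - 52 = -59)
f + (0 + C(6))*R = -1 + (0 + (-1 + 6))*(-59) = -1 + (0 + 5)*(-59) = -1 + 5*(-59) = -1 - 295 = -296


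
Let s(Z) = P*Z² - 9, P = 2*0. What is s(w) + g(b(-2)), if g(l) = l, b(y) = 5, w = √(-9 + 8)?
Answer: -4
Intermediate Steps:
w = I (w = √(-1) = I ≈ 1.0*I)
P = 0
s(Z) = -9 (s(Z) = 0*Z² - 9 = 0 - 9 = -9)
s(w) + g(b(-2)) = -9 + 5 = -4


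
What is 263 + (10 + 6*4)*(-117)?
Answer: -3715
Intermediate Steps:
263 + (10 + 6*4)*(-117) = 263 + (10 + 24)*(-117) = 263 + 34*(-117) = 263 - 3978 = -3715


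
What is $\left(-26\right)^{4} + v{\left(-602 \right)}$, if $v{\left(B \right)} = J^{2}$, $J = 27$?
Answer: $457705$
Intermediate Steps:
$v{\left(B \right)} = 729$ ($v{\left(B \right)} = 27^{2} = 729$)
$\left(-26\right)^{4} + v{\left(-602 \right)} = \left(-26\right)^{4} + 729 = 456976 + 729 = 457705$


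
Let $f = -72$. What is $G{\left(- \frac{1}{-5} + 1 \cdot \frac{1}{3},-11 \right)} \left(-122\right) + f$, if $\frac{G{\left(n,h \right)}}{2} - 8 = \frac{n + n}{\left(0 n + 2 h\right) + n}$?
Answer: $- \frac{323912}{161} \approx -2011.9$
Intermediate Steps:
$G{\left(n,h \right)} = 16 + \frac{4 n}{n + 2 h}$ ($G{\left(n,h \right)} = 16 + 2 \frac{n + n}{\left(0 n + 2 h\right) + n} = 16 + 2 \frac{2 n}{\left(0 + 2 h\right) + n} = 16 + 2 \frac{2 n}{2 h + n} = 16 + 2 \frac{2 n}{n + 2 h} = 16 + \frac{4 n}{n + 2 h}$)
$G{\left(- \frac{1}{-5} + 1 \cdot \frac{1}{3},-11 \right)} \left(-122\right) + f = \frac{4 \left(5 \left(- \frac{1}{-5} + 1 \cdot \frac{1}{3}\right) + 8 \left(-11\right)\right)}{\left(- \frac{1}{-5} + 1 \cdot \frac{1}{3}\right) + 2 \left(-11\right)} \left(-122\right) - 72 = \frac{4 \left(5 \left(\left(-1\right) \left(- \frac{1}{5}\right) + 1 \cdot \frac{1}{3}\right) - 88\right)}{\left(\left(-1\right) \left(- \frac{1}{5}\right) + 1 \cdot \frac{1}{3}\right) - 22} \left(-122\right) - 72 = \frac{4 \left(5 \left(\frac{1}{5} + \frac{1}{3}\right) - 88\right)}{\left(\frac{1}{5} + \frac{1}{3}\right) - 22} \left(-122\right) - 72 = \frac{4 \left(5 \cdot \frac{8}{15} - 88\right)}{\frac{8}{15} - 22} \left(-122\right) - 72 = \frac{4 \left(\frac{8}{3} - 88\right)}{- \frac{322}{15}} \left(-122\right) - 72 = 4 \left(- \frac{15}{322}\right) \left(- \frac{256}{3}\right) \left(-122\right) - 72 = \frac{2560}{161} \left(-122\right) - 72 = - \frac{312320}{161} - 72 = - \frac{323912}{161}$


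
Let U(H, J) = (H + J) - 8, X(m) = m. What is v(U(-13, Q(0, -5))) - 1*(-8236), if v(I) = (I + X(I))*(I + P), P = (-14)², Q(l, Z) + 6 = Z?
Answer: -2260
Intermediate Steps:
Q(l, Z) = -6 + Z
P = 196
U(H, J) = -8 + H + J
v(I) = 2*I*(196 + I) (v(I) = (I + I)*(I + 196) = (2*I)*(196 + I) = 2*I*(196 + I))
v(U(-13, Q(0, -5))) - 1*(-8236) = 2*(-8 - 13 + (-6 - 5))*(196 + (-8 - 13 + (-6 - 5))) - 1*(-8236) = 2*(-8 - 13 - 11)*(196 + (-8 - 13 - 11)) + 8236 = 2*(-32)*(196 - 32) + 8236 = 2*(-32)*164 + 8236 = -10496 + 8236 = -2260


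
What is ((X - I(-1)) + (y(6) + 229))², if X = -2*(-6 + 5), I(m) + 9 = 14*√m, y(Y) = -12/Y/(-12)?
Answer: 2069425/36 - 20174*I/3 ≈ 57484.0 - 6724.7*I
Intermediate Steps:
y(Y) = 1/Y (y(Y) = -12/Y*(-1/12) = 1/Y)
I(m) = -9 + 14*√m
X = 2 (X = -2*(-1) = 2)
((X - I(-1)) + (y(6) + 229))² = ((2 - (-9 + 14*√(-1))) + (1/6 + 229))² = ((2 - (-9 + 14*I)) + (⅙ + 229))² = ((2 + (9 - 14*I)) + 1375/6)² = ((11 - 14*I) + 1375/6)² = (1441/6 - 14*I)²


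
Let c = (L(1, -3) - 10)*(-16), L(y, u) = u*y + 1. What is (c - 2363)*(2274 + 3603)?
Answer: -12758967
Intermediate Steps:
L(y, u) = 1 + u*y
c = 192 (c = ((1 - 3*1) - 10)*(-16) = ((1 - 3) - 10)*(-16) = (-2 - 10)*(-16) = -12*(-16) = 192)
(c - 2363)*(2274 + 3603) = (192 - 2363)*(2274 + 3603) = -2171*5877 = -12758967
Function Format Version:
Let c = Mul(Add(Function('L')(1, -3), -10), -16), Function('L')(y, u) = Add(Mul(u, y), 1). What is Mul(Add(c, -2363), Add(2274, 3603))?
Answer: -12758967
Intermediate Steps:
Function('L')(y, u) = Add(1, Mul(u, y))
c = 192 (c = Mul(Add(Add(1, Mul(-3, 1)), -10), -16) = Mul(Add(Add(1, -3), -10), -16) = Mul(Add(-2, -10), -16) = Mul(-12, -16) = 192)
Mul(Add(c, -2363), Add(2274, 3603)) = Mul(Add(192, -2363), Add(2274, 3603)) = Mul(-2171, 5877) = -12758967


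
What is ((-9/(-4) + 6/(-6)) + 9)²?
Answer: 1681/16 ≈ 105.06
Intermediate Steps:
((-9/(-4) + 6/(-6)) + 9)² = ((-9*(-¼) + 6*(-⅙)) + 9)² = ((9/4 - 1) + 9)² = (5/4 + 9)² = (41/4)² = 1681/16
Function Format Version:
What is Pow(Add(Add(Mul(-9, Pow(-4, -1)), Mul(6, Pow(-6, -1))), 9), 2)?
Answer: Rational(1681, 16) ≈ 105.06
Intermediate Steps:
Pow(Add(Add(Mul(-9, Pow(-4, -1)), Mul(6, Pow(-6, -1))), 9), 2) = Pow(Add(Add(Mul(-9, Rational(-1, 4)), Mul(6, Rational(-1, 6))), 9), 2) = Pow(Add(Add(Rational(9, 4), -1), 9), 2) = Pow(Add(Rational(5, 4), 9), 2) = Pow(Rational(41, 4), 2) = Rational(1681, 16)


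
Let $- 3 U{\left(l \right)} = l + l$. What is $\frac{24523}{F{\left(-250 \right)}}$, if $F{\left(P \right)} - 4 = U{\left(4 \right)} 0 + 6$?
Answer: $\frac{24523}{10} \approx 2452.3$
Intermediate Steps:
$U{\left(l \right)} = - \frac{2 l}{3}$ ($U{\left(l \right)} = - \frac{l + l}{3} = - \frac{2 l}{3}$)
$F{\left(P \right)} = 10$ ($F{\left(P \right)} = 4 + \left(\left(- \frac{2}{3}\right) 4 \cdot 0 + 6\right) = 4 + \left(\left(- \frac{8}{3}\right) 0 + 6\right) = 4 + \left(0 + 6\right) = 4 + 6 = 10$)
$\frac{24523}{F{\left(-250 \right)}} = \frac{24523}{10}$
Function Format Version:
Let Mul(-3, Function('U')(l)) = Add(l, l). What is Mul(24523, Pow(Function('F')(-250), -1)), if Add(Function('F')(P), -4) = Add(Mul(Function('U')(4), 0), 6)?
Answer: Rational(24523, 10) ≈ 2452.3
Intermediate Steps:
Function('U')(l) = Mul(Rational(-2, 3), l) (Function('U')(l) = Mul(Rational(-1, 3), Add(l, l)) = Mul(Rational(-1, 3), Mul(2, l)) = Mul(Rational(-2, 3), l))
Function('F')(P) = 10 (Function('F')(P) = Add(4, Add(Mul(Mul(Rational(-2, 3), 4), 0), 6)) = Add(4, Add(Mul(Rational(-8, 3), 0), 6)) = Add(4, Add(0, 6)) = Add(4, 6) = 10)
Mul(24523, Pow(Function('F')(-250), -1)) = Mul(24523, Pow(10, -1)) = Mul(24523, Rational(1, 10)) = Rational(24523, 10)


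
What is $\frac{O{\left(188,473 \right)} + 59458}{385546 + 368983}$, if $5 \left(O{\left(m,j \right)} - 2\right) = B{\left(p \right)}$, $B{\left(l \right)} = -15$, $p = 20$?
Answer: $\frac{59457}{754529} \approx 0.0788$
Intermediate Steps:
$O{\left(m,j \right)} = -1$ ($O{\left(m,j \right)} = 2 + \frac{1}{5} \left(-15\right) = 2 - 3 = -1$)
$\frac{O{\left(188,473 \right)} + 59458}{385546 + 368983} = \frac{-1 + 59458}{385546 + 368983} = \frac{59457}{754529}$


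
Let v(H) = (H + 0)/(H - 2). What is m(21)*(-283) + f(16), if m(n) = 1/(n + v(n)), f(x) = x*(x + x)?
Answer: 209663/420 ≈ 499.20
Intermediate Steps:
v(H) = H/(-2 + H)
f(x) = 2*x² (f(x) = x*(2*x) = 2*x²)
m(n) = 1/(n + n/(-2 + n))
m(21)*(-283) + f(16) = ((-2 + 21)/(21*(-1 + 21)))*(-283) + 2*16² = ((1/21)*19/20)*(-283) + 2*256 = ((1/21)*(1/20)*19)*(-283) + 512 = (19/420)*(-283) + 512 = -5377/420 + 512 = 209663/420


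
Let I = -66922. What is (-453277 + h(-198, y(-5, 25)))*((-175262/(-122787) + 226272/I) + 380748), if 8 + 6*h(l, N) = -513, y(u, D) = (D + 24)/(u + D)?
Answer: -2127623767723992007819/12325727421 ≈ -1.7262e+11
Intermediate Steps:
y(u, D) = (24 + D)/(D + u)
h(l, N) = -521/6 (h(l, N) = -4/3 + (1/6)*(-513) = -4/3 - 171/2 = -521/6)
(-453277 + h(-198, y(-5, 25)))*((-175262/(-122787) + 226272/I) + 380748) = (-453277 - 521/6)*((-175262/(-122787) + 226272/(-66922)) + 380748) = -2720183*((-175262*(-1/122787) + 226272*(-1/66922)) + 380748)/6 = -2720183*((175262/122787 - 113136/33461) + 380748)/6 = -2720183*(-8027188250/4108575807 + 380748)/6 = -2720183/6*1564323994175386/4108575807 = -2127623767723992007819/12325727421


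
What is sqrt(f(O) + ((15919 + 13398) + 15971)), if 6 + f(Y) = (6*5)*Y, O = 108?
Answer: sqrt(48522) ≈ 220.28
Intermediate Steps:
f(Y) = -6 + 30*Y (f(Y) = -6 + (6*5)*Y = -6 + 30*Y)
sqrt(f(O) + ((15919 + 13398) + 15971)) = sqrt((-6 + 30*108) + ((15919 + 13398) + 15971)) = sqrt((-6 + 3240) + (29317 + 15971)) = sqrt(3234 + 45288) = sqrt(48522)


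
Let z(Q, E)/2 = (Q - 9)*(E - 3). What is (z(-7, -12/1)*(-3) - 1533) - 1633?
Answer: -4606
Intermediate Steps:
z(Q, E) = 2*(-9 + Q)*(-3 + E) (z(Q, E) = 2*((Q - 9)*(E - 3)) = 2*((-9 + Q)*(-3 + E)) = 2*(-9 + Q)*(-3 + E))
(z(-7, -12/1)*(-3) - 1533) - 1633 = ((54 - (-216)/1 - 6*(-7) + 2*(-12/1)*(-7))*(-3) - 1533) - 1633 = ((54 - (-216) + 42 + 2*(-12*1)*(-7))*(-3) - 1533) - 1633 = ((54 - 18*(-12) + 42 + 2*(-12)*(-7))*(-3) - 1533) - 1633 = ((54 + 216 + 42 + 168)*(-3) - 1533) - 1633 = (480*(-3) - 1533) - 1633 = (-1440 - 1533) - 1633 = -2973 - 1633 = -4606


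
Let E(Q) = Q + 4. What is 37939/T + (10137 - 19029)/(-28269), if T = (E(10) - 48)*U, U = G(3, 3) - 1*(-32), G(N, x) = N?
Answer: -117990679/3737790 ≈ -31.567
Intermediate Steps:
E(Q) = 4 + Q
U = 35 (U = 3 - 1*(-32) = 3 + 32 = 35)
T = -1190 (T = ((4 + 10) - 48)*35 = (14 - 48)*35 = -34*35 = -1190)
37939/T + (10137 - 19029)/(-28269) = 37939/(-1190) + (10137 - 19029)/(-28269) = 37939*(-1/1190) - 8892*(-1/28269) = -37939/1190 + 988/3141 = -117990679/3737790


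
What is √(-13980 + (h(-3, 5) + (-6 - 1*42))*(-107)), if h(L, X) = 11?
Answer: I*√10021 ≈ 100.1*I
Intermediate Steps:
√(-13980 + (h(-3, 5) + (-6 - 1*42))*(-107)) = √(-13980 + (11 + (-6 - 1*42))*(-107)) = √(-13980 + (11 + (-6 - 42))*(-107)) = √(-13980 + (11 - 48)*(-107)) = √(-13980 - 37*(-107)) = √(-13980 + 3959) = √(-10021) = I*√10021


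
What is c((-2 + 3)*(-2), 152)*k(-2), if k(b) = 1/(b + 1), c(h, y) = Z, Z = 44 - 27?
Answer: -17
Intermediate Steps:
Z = 17
c(h, y) = 17
k(b) = 1/(1 + b)
c((-2 + 3)*(-2), 152)*k(-2) = 17/(1 - 2) = 17/(-1) = 17*(-1) = -17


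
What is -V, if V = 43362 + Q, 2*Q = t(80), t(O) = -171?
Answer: -86553/2 ≈ -43277.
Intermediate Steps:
Q = -171/2 (Q = (1/2)*(-171) = -171/2 ≈ -85.500)
V = 86553/2 (V = 43362 - 171/2 = 86553/2 ≈ 43277.)
-V = -1*86553/2 = -86553/2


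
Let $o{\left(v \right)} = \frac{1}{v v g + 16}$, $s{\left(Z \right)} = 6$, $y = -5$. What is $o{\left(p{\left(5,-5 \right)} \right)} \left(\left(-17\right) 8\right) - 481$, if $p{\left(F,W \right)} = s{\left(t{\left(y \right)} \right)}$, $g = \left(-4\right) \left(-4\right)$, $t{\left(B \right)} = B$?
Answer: $- \frac{35611}{74} \approx -481.23$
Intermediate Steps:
$g = 16$
$p{\left(F,W \right)} = 6$
$o{\left(v \right)} = \frac{1}{16 + 16 v^{2}}$ ($o{\left(v \right)} = \frac{1}{v v 16 + 16} = \frac{1}{v^{2} \cdot 16 + 16} = \frac{1}{16 v^{2} + 16} = \frac{1}{16 + 16 v^{2}}$)
$o{\left(p{\left(5,-5 \right)} \right)} \left(\left(-17\right) 8\right) - 481 = \frac{1}{16 \left(1 + 6^{2}\right)} \left(\left(-17\right) 8\right) - 481 = \frac{1}{16 \left(1 + 36\right)} \left(-136\right) - 481 = \frac{1}{16 \cdot 37} \left(-136\right) - 481 = \frac{1}{16} \cdot \frac{1}{37} \left(-136\right) - 481 = \frac{1}{592} \left(-136\right) - 481 = - \frac{17}{74} - 481 = - \frac{35611}{74}$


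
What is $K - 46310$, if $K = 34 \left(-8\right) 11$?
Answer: $-49302$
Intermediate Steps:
$K = -2992$ ($K = \left(-272\right) 11 = -2992$)
$K - 46310 = -2992 - 46310 = -49302$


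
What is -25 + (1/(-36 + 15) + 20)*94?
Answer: 38861/21 ≈ 1850.5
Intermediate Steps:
-25 + (1/(-36 + 15) + 20)*94 = -25 + (1/(-21) + 20)*94 = -25 + (-1/21 + 20)*94 = -25 + (419/21)*94 = -25 + 39386/21 = 38861/21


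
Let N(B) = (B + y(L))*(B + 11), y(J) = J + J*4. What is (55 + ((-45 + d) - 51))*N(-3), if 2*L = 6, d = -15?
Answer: -5376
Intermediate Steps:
L = 3 (L = (½)*6 = 3)
y(J) = 5*J (y(J) = J + 4*J = 5*J)
N(B) = (11 + B)*(15 + B) (N(B) = (B + 5*3)*(B + 11) = (B + 15)*(11 + B) = (15 + B)*(11 + B) = (11 + B)*(15 + B))
(55 + ((-45 + d) - 51))*N(-3) = (55 + ((-45 - 15) - 51))*(165 + (-3)² + 26*(-3)) = (55 + (-60 - 51))*(165 + 9 - 78) = (55 - 111)*96 = -56*96 = -5376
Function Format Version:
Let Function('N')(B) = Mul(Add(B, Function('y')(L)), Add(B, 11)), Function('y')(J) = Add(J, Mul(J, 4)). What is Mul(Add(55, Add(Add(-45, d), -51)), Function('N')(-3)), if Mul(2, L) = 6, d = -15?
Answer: -5376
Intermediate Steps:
L = 3 (L = Mul(Rational(1, 2), 6) = 3)
Function('y')(J) = Mul(5, J) (Function('y')(J) = Add(J, Mul(4, J)) = Mul(5, J))
Function('N')(B) = Mul(Add(11, B), Add(15, B)) (Function('N')(B) = Mul(Add(B, Mul(5, 3)), Add(B, 11)) = Mul(Add(B, 15), Add(11, B)) = Mul(Add(15, B), Add(11, B)) = Mul(Add(11, B), Add(15, B)))
Mul(Add(55, Add(Add(-45, d), -51)), Function('N')(-3)) = Mul(Add(55, Add(Add(-45, -15), -51)), Add(165, Pow(-3, 2), Mul(26, -3))) = Mul(Add(55, Add(-60, -51)), Add(165, 9, -78)) = Mul(Add(55, -111), 96) = Mul(-56, 96) = -5376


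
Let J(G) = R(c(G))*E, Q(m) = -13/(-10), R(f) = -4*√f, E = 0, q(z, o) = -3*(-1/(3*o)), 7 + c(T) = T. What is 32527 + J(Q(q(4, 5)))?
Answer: 32527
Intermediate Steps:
c(T) = -7 + T
q(z, o) = 1/o (q(z, o) = -(-1)/o = 1/o)
Q(m) = 13/10 (Q(m) = -13*(-⅒) = 13/10)
J(G) = 0 (J(G) = -4*√(-7 + G)*0 = 0)
32527 + J(Q(q(4, 5))) = 32527 + 0 = 32527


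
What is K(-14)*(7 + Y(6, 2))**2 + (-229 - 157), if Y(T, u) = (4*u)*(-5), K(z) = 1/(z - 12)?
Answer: -11125/26 ≈ -427.88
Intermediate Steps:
K(z) = 1/(-12 + z)
Y(T, u) = -20*u
K(-14)*(7 + Y(6, 2))**2 + (-229 - 157) = (7 - 20*2)**2/(-12 - 14) + (-229 - 157) = (7 - 40)**2/(-26) - 386 = -1/26*(-33)**2 - 386 = -1/26*1089 - 386 = -1089/26 - 386 = -11125/26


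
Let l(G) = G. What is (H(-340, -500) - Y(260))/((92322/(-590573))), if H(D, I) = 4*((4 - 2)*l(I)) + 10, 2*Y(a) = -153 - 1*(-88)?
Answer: 4674385295/184644 ≈ 25316.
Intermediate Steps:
Y(a) = -65/2 (Y(a) = (-153 - 1*(-88))/2 = (-153 + 88)/2 = (1/2)*(-65) = -65/2)
H(D, I) = 10 + 8*I (H(D, I) = 4*((4 - 2)*I) + 10 = 4*(2*I) + 10 = 8*I + 10 = 10 + 8*I)
(H(-340, -500) - Y(260))/((92322/(-590573))) = ((10 + 8*(-500)) - 1*(-65/2))/((92322/(-590573))) = ((10 - 4000) + 65/2)/((92322*(-1/590573))) = (-3990 + 65/2)/(-92322/590573) = -7915/2*(-590573/92322) = 4674385295/184644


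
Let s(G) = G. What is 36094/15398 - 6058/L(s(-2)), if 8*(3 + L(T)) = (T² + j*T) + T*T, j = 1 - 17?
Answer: -23302224/7699 ≈ -3026.7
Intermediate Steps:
j = -16
L(T) = -3 - 2*T + T²/4 (L(T) = -3 + ((T² - 16*T) + T*T)/8 = -3 + ((T² - 16*T) + T²)/8 = -3 + (-16*T + 2*T²)/8 = -3 + (-2*T + T²/4) = -3 - 2*T + T²/4)
36094/15398 - 6058/L(s(-2)) = 36094/15398 - 6058/(-3 - 2*(-2) + (¼)*(-2)²) = 36094*(1/15398) - 6058/(-3 + 4 + (¼)*4) = 18047/7699 - 6058/(-3 + 4 + 1) = 18047/7699 - 6058/2 = 18047/7699 - 6058*½ = 18047/7699 - 3029 = -23302224/7699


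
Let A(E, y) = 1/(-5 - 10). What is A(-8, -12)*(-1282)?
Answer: 1282/15 ≈ 85.467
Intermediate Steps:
A(E, y) = -1/15 (A(E, y) = 1/(-15) = -1/15)
A(-8, -12)*(-1282) = -1/15*(-1282) = 1282/15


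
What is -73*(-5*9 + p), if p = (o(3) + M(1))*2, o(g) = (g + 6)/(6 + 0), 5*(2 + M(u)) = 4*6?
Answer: 13286/5 ≈ 2657.2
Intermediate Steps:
M(u) = 14/5 (M(u) = -2 + (4*6)/5 = -2 + (1/5)*24 = -2 + 24/5 = 14/5)
o(g) = 1 + g/6 (o(g) = (6 + g)/6 = (6 + g)*(1/6) = 1 + g/6)
p = 43/5 (p = ((1 + (1/6)*3) + 14/5)*2 = ((1 + 1/2) + 14/5)*2 = (3/2 + 14/5)*2 = (43/10)*2 = 43/5 ≈ 8.6000)
-73*(-5*9 + p) = -73*(-5*9 + 43/5) = -73*(-45 + 43/5) = -73*(-182/5) = 13286/5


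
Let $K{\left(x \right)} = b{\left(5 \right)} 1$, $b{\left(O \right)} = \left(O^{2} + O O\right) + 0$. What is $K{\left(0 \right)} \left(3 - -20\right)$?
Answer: $1150$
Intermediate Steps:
$b{\left(O \right)} = 2 O^{2}$ ($b{\left(O \right)} = \left(O^{2} + O^{2}\right) + 0 = 2 O^{2} + 0 = 2 O^{2}$)
$K{\left(x \right)} = 50$ ($K{\left(x \right)} = 2 \cdot 5^{2} \cdot 1 = 2 \cdot 25 \cdot 1 = 50 \cdot 1 = 50$)
$K{\left(0 \right)} \left(3 - -20\right) = 50 \left(3 - -20\right) = 50 \left(3 + 20\right) = 50 \cdot 23 = 1150$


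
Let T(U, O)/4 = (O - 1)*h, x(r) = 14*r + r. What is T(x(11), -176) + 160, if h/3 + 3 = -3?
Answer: 12904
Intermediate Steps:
h = -18 (h = -9 + 3*(-3) = -9 - 9 = -18)
x(r) = 15*r
T(U, O) = 72 - 72*O (T(U, O) = 4*((O - 1)*(-18)) = 4*((-1 + O)*(-18)) = 4*(18 - 18*O) = 72 - 72*O)
T(x(11), -176) + 160 = (72 - 72*(-176)) + 160 = (72 + 12672) + 160 = 12744 + 160 = 12904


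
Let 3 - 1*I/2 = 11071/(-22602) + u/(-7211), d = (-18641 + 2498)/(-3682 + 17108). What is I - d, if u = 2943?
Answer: 9845051677331/1094105026686 ≈ 8.9983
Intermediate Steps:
d = -16143/13426 ≈ -1.2024
I = 635299733/81491511 (I = 6 - 2*(11071/(-22602) + 2943/(-7211)) = 6 - 2*(11071*(-1/22602) + 2943*(-1/7211)) = 6 - 2*(-11071/22602 - 2943/7211) = 6 - 2*(-146350667/162983022) = 6 + 146350667/81491511 = 635299733/81491511 ≈ 7.7959)
I - d = 635299733/81491511 - 1*(-16143/13426) = 635299733/81491511 + 16143/13426 = 9845051677331/1094105026686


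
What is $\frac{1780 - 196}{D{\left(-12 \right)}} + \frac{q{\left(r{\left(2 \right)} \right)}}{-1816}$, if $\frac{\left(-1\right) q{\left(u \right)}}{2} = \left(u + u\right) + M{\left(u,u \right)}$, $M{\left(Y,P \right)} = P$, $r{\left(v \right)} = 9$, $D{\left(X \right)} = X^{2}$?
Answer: $\frac{10015}{908} \approx 11.03$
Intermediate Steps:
$q{\left(u \right)} = - 6 u$ ($q{\left(u \right)} = - 2 \left(\left(u + u\right) + u\right) = - 2 \left(2 u + u\right) = - 2 \cdot 3 u = - 6 u$)
$\frac{1780 - 196}{D{\left(-12 \right)}} + \frac{q{\left(r{\left(2 \right)} \right)}}{-1816} = \frac{1780 - 196}{\left(-12\right)^{2}} + \frac{\left(-6\right) 9}{-1816} = \frac{1780 - 196}{144} - - \frac{27}{908} = 1584 \cdot \frac{1}{144} + \frac{27}{908} = 11 + \frac{27}{908} = \frac{10015}{908}$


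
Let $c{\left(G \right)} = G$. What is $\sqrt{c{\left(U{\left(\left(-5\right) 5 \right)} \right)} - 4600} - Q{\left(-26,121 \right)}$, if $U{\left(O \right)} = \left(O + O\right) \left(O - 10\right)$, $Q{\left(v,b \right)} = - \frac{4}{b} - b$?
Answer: $\frac{14645}{121} + 5 i \sqrt{114} \approx 121.03 + 53.385 i$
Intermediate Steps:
$Q{\left(v,b \right)} = - b - \frac{4}{b}$
$U{\left(O \right)} = 2 O \left(-10 + O\right)$
$\sqrt{c{\left(U{\left(\left(-5\right) 5 \right)} \right)} - 4600} - Q{\left(-26,121 \right)} = \sqrt{2 \left(\left(-5\right) 5\right) \left(-10 - 25\right) - 4600} - \left(\left(-1\right) 121 - \frac{4}{121}\right) = \sqrt{2 \left(-25\right) \left(-10 - 25\right) - 4600} - \left(-121 - \frac{4}{121}\right) = \sqrt{2 \left(-25\right) \left(-35\right) - 4600} - \left(-121 - \frac{4}{121}\right) = \sqrt{1750 - 4600} - - \frac{14645}{121} = \sqrt{-2850} + \frac{14645}{121} = 5 i \sqrt{114} + \frac{14645}{121} = \frac{14645}{121} + 5 i \sqrt{114}$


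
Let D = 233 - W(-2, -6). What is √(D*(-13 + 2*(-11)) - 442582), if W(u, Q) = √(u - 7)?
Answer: √(-450737 + 105*I) ≈ 0.078 + 671.37*I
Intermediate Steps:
W(u, Q) = √(-7 + u)
D = 233 - 3*I (D = 233 - √(-7 - 2) = 233 - √(-9) = 233 - 3*I ≈ 233.0 - 3.0*I)
√(D*(-13 + 2*(-11)) - 442582) = √((233 - 3*I)*(-13 + 2*(-11)) - 442582) = √((233 - 3*I)*(-13 - 22) - 442582) = √((233 - 3*I)*(-35) - 442582) = √((-8155 + 105*I) - 442582) = √(-450737 + 105*I)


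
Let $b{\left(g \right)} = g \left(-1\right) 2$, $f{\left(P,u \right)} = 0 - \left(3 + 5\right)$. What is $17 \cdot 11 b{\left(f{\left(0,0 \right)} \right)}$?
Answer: $2992$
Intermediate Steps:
$f{\left(P,u \right)} = -8$ ($f{\left(P,u \right)} = 0 - 8 = -8$)
$b{\left(g \right)} = - 2 g$ ($b{\left(g \right)} = - g 2 = - 2 g$)
$17 \cdot 11 b{\left(f{\left(0,0 \right)} \right)} = 17 \cdot 11 \left(\left(-2\right) \left(-8\right)\right) = 187 \cdot 16 = 2992$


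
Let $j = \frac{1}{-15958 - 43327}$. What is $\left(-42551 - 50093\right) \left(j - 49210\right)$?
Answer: $\frac{270280981456044}{59285} \approx 4.559 \cdot 10^{9}$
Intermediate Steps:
$j = - \frac{1}{59285}$ ($j = \frac{1}{-59285} = - \frac{1}{59285} \approx -1.6868 \cdot 10^{-5}$)
$\left(-42551 - 50093\right) \left(j - 49210\right) = \left(-42551 - 50093\right) \left(- \frac{1}{59285} - 49210\right) = \left(-92644\right) \left(- \frac{2917414851}{59285}\right) = \frac{270280981456044}{59285}$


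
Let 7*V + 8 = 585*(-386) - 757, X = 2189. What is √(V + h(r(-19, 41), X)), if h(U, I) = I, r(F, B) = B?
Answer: 2*I*√369691/7 ≈ 173.72*I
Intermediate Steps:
V = -226575/7 (V = -8/7 + (585*(-386) - 757)/7 = -8/7 + (-225810 - 757)/7 = -8/7 + (⅐)*(-226567) = -8/7 - 226567/7 = -226575/7 ≈ -32368.)
√(V + h(r(-19, 41), X)) = √(-226575/7 + 2189) = √(-211252/7) = 2*I*√369691/7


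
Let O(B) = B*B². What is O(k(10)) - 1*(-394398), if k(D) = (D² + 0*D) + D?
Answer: 1725398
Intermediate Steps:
k(D) = D + D² (k(D) = (D² + 0) + D = D² + D = D + D²)
O(B) = B³
O(k(10)) - 1*(-394398) = (10*(1 + 10))³ - 1*(-394398) = (10*11)³ + 394398 = 110³ + 394398 = 1331000 + 394398 = 1725398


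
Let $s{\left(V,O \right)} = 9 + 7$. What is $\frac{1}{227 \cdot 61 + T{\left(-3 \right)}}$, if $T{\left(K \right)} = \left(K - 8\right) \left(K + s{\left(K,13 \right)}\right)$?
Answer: $\frac{1}{13704} \approx 7.2971 \cdot 10^{-5}$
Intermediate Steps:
$s{\left(V,O \right)} = 16$
$T{\left(K \right)} = \left(-8 + K\right) \left(16 + K\right)$ ($T{\left(K \right)} = \left(K - 8\right) \left(K + 16\right) = \left(-8 + K\right) \left(16 + K\right)$)
$\frac{1}{227 \cdot 61 + T{\left(-3 \right)}} = \frac{1}{227 \cdot 61 + \left(-128 + \left(-3\right)^{2} + 8 \left(-3\right)\right)} = \frac{1}{13847 - 143} = \frac{1}{13704}$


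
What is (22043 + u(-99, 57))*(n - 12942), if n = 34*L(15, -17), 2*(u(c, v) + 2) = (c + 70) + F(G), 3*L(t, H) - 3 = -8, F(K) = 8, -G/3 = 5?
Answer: -286367126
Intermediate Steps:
G = -15 (G = -3*5 = -15)
L(t, H) = -5/3 (L(t, H) = 1 + (1/3)*(-8) = 1 - 8/3 = -5/3)
u(c, v) = 37 + c/2 (u(c, v) = -2 + ((c + 70) + 8)/2 = -2 + ((70 + c) + 8)/2 = -2 + (78 + c)/2 = -2 + (39 + c/2) = 37 + c/2)
n = -170/3 (n = 34*(-5/3) = -170/3 ≈ -56.667)
(22043 + u(-99, 57))*(n - 12942) = (22043 + (37 + (1/2)*(-99)))*(-170/3 - 12942) = (22043 + (37 - 99/2))*(-38996/3) = (22043 - 25/2)*(-38996/3) = (44061/2)*(-38996/3) = -286367126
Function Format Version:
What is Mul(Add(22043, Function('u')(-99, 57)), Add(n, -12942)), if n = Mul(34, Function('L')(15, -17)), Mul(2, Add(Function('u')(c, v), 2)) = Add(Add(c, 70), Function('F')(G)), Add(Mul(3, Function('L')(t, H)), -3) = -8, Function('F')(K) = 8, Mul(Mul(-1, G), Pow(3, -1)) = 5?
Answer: -286367126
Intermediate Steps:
G = -15 (G = Mul(-3, 5) = -15)
Function('L')(t, H) = Rational(-5, 3) (Function('L')(t, H) = Add(1, Mul(Rational(1, 3), -8)) = Add(1, Rational(-8, 3)) = Rational(-5, 3))
Function('u')(c, v) = Add(37, Mul(Rational(1, 2), c)) (Function('u')(c, v) = Add(-2, Mul(Rational(1, 2), Add(Add(c, 70), 8))) = Add(-2, Mul(Rational(1, 2), Add(Add(70, c), 8))) = Add(-2, Mul(Rational(1, 2), Add(78, c))) = Add(-2, Add(39, Mul(Rational(1, 2), c))) = Add(37, Mul(Rational(1, 2), c)))
n = Rational(-170, 3) (n = Mul(34, Rational(-5, 3)) = Rational(-170, 3) ≈ -56.667)
Mul(Add(22043, Function('u')(-99, 57)), Add(n, -12942)) = Mul(Add(22043, Add(37, Mul(Rational(1, 2), -99))), Add(Rational(-170, 3), -12942)) = Mul(Add(22043, Add(37, Rational(-99, 2))), Rational(-38996, 3)) = Mul(Add(22043, Rational(-25, 2)), Rational(-38996, 3)) = Mul(Rational(44061, 2), Rational(-38996, 3)) = -286367126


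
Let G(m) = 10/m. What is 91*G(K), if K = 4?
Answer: 455/2 ≈ 227.50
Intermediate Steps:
91*G(K) = 91*(10/4) = 91*(10*(1/4)) = 91*(5/2) = 455/2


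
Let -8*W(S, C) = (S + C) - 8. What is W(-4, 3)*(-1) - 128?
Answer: -1033/8 ≈ -129.13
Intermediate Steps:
W(S, C) = 1 - C/8 - S/8 (W(S, C) = -((S + C) - 8)/8 = -((C + S) - 8)/8 = -(-8 + C + S)/8 = 1 - C/8 - S/8)
W(-4, 3)*(-1) - 128 = (1 - ⅛*3 - ⅛*(-4))*(-1) - 128 = (1 - 3/8 + ½)*(-1) - 128 = (9/8)*(-1) - 128 = -9/8 - 128 = -1033/8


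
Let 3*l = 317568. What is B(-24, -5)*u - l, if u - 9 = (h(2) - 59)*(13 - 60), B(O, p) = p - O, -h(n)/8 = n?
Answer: -38710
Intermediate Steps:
l = 105856 (l = (1/3)*317568 = 105856)
h(n) = -8*n
u = 3534 (u = 9 + (-8*2 - 59)*(13 - 60) = 9 + (-16 - 59)*(-47) = 9 - 75*(-47) = 9 + 3525 = 3534)
B(-24, -5)*u - l = (-5 - 1*(-24))*3534 - 1*105856 = (-5 + 24)*3534 - 105856 = 19*3534 - 105856 = 67146 - 105856 = -38710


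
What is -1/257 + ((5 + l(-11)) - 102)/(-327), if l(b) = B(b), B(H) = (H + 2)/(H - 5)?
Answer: 391319/1344624 ≈ 0.29102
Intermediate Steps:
B(H) = (2 + H)/(-5 + H)
l(b) = (2 + b)/(-5 + b)
-1/257 + ((5 + l(-11)) - 102)/(-327) = -1/257 + ((5 + (2 - 11)/(-5 - 11)) - 102)/(-327) = -1*1/257 + ((5 - 9/(-16)) - 102)*(-1/327) = -1/257 + ((5 - 1/16*(-9)) - 102)*(-1/327) = -1/257 + ((5 + 9/16) - 102)*(-1/327) = -1/257 + (89/16 - 102)*(-1/327) = -1/257 - 1543/16*(-1/327) = -1/257 + 1543/5232 = 391319/1344624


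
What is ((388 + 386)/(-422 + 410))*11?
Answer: -1419/2 ≈ -709.50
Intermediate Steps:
((388 + 386)/(-422 + 410))*11 = (774/(-12))*11 = (774*(-1/12))*11 = -129/2*11 = -1419/2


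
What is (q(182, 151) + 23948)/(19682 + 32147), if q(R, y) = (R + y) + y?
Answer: 24432/51829 ≈ 0.47140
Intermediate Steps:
q(R, y) = R + 2*y
(q(182, 151) + 23948)/(19682 + 32147) = ((182 + 2*151) + 23948)/(19682 + 32147) = ((182 + 302) + 23948)/51829 = (484 + 23948)*(1/51829) = 24432*(1/51829) = 24432/51829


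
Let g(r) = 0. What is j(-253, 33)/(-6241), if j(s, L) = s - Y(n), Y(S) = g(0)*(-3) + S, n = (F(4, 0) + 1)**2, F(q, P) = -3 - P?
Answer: 257/6241 ≈ 0.041179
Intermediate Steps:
n = 4 (n = ((-3 - 1*0) + 1)**2 = ((-3 + 0) + 1)**2 = (-3 + 1)**2 = (-2)**2 = 4)
Y(S) = S (Y(S) = 0*(-3) + S = 0 + S = S)
j(s, L) = -4 + s (j(s, L) = s - 1*4 = s - 4 = -4 + s)
j(-253, 33)/(-6241) = (-4 - 253)/(-6241) = -257*(-1/6241) = 257/6241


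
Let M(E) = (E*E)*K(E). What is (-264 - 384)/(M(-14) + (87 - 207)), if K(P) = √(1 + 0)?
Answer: -162/19 ≈ -8.5263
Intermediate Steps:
K(P) = 1 (K(P) = √1 = 1)
M(E) = E² (M(E) = (E*E)*1 = E²*1 = E²)
(-264 - 384)/(M(-14) + (87 - 207)) = (-264 - 384)/((-14)² + (87 - 207)) = -648/(196 - 120) = -648/76 = -648*1/76 = -162/19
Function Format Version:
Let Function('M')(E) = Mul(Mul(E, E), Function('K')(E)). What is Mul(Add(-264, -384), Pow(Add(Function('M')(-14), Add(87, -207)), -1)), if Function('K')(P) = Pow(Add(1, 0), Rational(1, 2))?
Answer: Rational(-162, 19) ≈ -8.5263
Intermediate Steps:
Function('K')(P) = 1 (Function('K')(P) = Pow(1, Rational(1, 2)) = 1)
Function('M')(E) = Pow(E, 2) (Function('M')(E) = Mul(Mul(E, E), 1) = Mul(Pow(E, 2), 1) = Pow(E, 2))
Mul(Add(-264, -384), Pow(Add(Function('M')(-14), Add(87, -207)), -1)) = Mul(Add(-264, -384), Pow(Add(Pow(-14, 2), Add(87, -207)), -1)) = Mul(-648, Pow(Add(196, -120), -1)) = Mul(-648, Pow(76, -1)) = Mul(-648, Rational(1, 76)) = Rational(-162, 19)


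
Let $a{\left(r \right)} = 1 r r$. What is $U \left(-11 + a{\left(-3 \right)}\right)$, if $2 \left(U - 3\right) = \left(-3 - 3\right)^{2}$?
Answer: $-42$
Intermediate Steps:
$a{\left(r \right)} = r^{2}$ ($a{\left(r \right)} = r r = r^{2}$)
$U = 21$ ($U = 3 + \frac{\left(-3 - 3\right)^{2}}{2} = 3 + \frac{\left(-6\right)^{2}}{2} = 3 + \frac{1}{2} \cdot 36 = 3 + 18 = 21$)
$U \left(-11 + a{\left(-3 \right)}\right) = 21 \left(-11 + \left(-3\right)^{2}\right) = 21 \left(-11 + 9\right) = 21 \left(-2\right) = -42$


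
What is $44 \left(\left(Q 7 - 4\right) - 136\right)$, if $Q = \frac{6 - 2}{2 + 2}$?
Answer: $-5852$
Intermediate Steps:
$Q = 1$ ($Q = \frac{4}{4} = 4 \cdot \frac{1}{4} = 1$)
$44 \left(\left(Q 7 - 4\right) - 136\right) = 44 \left(\left(1 \cdot 7 - 4\right) - 136\right) = 44 \left(\left(7 - 4\right) - 136\right) = 44 \left(3 - 136\right) = 44 \left(-133\right) = -5852$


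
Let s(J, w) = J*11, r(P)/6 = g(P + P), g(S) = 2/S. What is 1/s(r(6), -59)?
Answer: 1/11 ≈ 0.090909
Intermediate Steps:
r(P) = 6/P (r(P) = 6*(2/(P + P)) = 6*(2/((2*P))) = 6*(2*(1/(2*P))) = 6/P)
s(J, w) = 11*J
1/s(r(6), -59) = 1/(11*(6/6)) = 1/(11*(6*(⅙))) = 1/(11*1) = 1/11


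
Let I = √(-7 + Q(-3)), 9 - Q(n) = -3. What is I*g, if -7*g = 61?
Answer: -61*√5/7 ≈ -19.486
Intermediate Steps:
g = -61/7 (g = -⅐*61 = -61/7 ≈ -8.7143)
Q(n) = 12 (Q(n) = 9 - 1*(-3) = 9 + 3 = 12)
I = √5 (I = √(-7 + 12) = √5 ≈ 2.2361)
I*g = √5*(-61/7) = -61*√5/7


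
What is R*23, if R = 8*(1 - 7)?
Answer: -1104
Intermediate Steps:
R = -48 (R = 8*(-6) = -48)
R*23 = -48*23 = -1104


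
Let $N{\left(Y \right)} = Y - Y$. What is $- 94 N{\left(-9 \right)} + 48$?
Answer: $48$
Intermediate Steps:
$N{\left(Y \right)} = 0$
$- 94 N{\left(-9 \right)} + 48 = \left(-94\right) 0 + 48 = 0 + 48 = 48$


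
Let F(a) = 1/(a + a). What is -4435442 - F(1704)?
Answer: -15115986337/3408 ≈ -4.4354e+6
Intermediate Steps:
F(a) = 1/(2*a)
-4435442 - F(1704) = -4435442 - 1/(2*1704) = -4435442 - 1*1/3408 = -4435442 - 1/3408 = -15115986337/3408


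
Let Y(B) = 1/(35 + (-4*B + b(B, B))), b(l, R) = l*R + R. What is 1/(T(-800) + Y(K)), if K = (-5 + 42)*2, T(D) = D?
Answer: -5289/4231199 ≈ -0.0012500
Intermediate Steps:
b(l, R) = R + R*l (b(l, R) = R*l + R = R + R*l)
K = 74 (K = 37*2 = 74)
Y(B) = 1/(35 - 4*B + B*(1 + B)) (Y(B) = 1/(35 + (-4*B + B*(1 + B))) = 1/(35 - 4*B + B*(1 + B)))
1/(T(-800) + Y(K)) = 1/(-800 + 1/(35 + 74**2 - 3*74)) = 1/(-800 + 1/(35 + 5476 - 222)) = 1/(-800 + 1/5289) = 1/(-4231199/5289) = -5289/4231199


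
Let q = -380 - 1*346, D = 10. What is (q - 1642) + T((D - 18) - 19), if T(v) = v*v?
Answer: -1639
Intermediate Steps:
T(v) = v²
q = -726 (q = -380 - 346 = -726)
(q - 1642) + T((D - 18) - 19) = (-726 - 1642) + ((10 - 18) - 19)² = -2368 + (-8 - 19)² = -2368 + (-27)² = -2368 + 729 = -1639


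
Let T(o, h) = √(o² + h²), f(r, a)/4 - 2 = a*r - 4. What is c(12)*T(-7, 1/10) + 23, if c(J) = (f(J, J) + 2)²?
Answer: 23 + 422370*√29 ≈ 2.2746e+6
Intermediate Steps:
f(r, a) = -8 + 4*a*r (f(r, a) = 8 + 4*(a*r - 4) = 8 + 4*(-4 + a*r) = 8 + (-16 + 4*a*r) = -8 + 4*a*r)
c(J) = (-6 + 4*J²)² (c(J) = ((-8 + 4*J*J) + 2)² = ((-8 + 4*J²) + 2)² = (-6 + 4*J²)²)
T(o, h) = √(h² + o²)
c(12)*T(-7, 1/10) + 23 = (4*(-3 + 2*12²)²)*√((1/10)² + (-7)²) + 23 = (4*(-3 + 2*144)²)*√((1*(⅒))² + 49) + 23 = (4*(-3 + 288)²)*√((⅒)² + 49) + 23 = (4*285²)*√(1/100 + 49) + 23 = (4*81225)*√(4901/100) + 23 = 324900*(13*√29/10) + 23 = 422370*√29 + 23 = 23 + 422370*√29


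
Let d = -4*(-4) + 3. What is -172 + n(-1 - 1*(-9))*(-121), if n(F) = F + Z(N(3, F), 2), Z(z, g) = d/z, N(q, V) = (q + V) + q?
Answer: -18259/14 ≈ -1304.2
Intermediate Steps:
d = 19 (d = 16 + 3 = 19)
N(q, V) = V + 2*q (N(q, V) = (V + q) + q = V + 2*q)
Z(z, g) = 19/z
n(F) = F + 19/(6 + F) (n(F) = F + 19/(F + 2*3) = F + 19/(F + 6) = F + 19/(6 + F))
-172 + n(-1 - 1*(-9))*(-121) = -172 + ((19 + (-1 - 1*(-9))*(6 + (-1 - 1*(-9))))/(6 + (-1 - 1*(-9))))*(-121) = -172 + ((19 + (-1 + 9)*(6 + (-1 + 9)))/(6 + (-1 + 9)))*(-121) = -172 + ((19 + 8*(6 + 8))/(6 + 8))*(-121) = -172 + ((19 + 8*14)/14)*(-121) = -172 + ((19 + 112)/14)*(-121) = -172 + ((1/14)*131)*(-121) = -172 + (131/14)*(-121) = -172 - 15851/14 = -18259/14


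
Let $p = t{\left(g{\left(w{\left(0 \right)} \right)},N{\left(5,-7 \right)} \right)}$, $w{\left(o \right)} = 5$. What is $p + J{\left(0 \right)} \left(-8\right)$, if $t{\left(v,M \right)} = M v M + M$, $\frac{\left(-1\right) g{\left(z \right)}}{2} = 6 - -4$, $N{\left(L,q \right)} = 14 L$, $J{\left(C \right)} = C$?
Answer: $-97930$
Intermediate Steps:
$g{\left(z \right)} = -20$ ($g{\left(z \right)} = - 2 \left(6 - -4\right) = - 2 \left(6 + 4\right) = \left(-2\right) 10 = -20$)
$t{\left(v,M \right)} = M + v M^{2}$ ($t{\left(v,M \right)} = v M^{2} + M = M + v M^{2}$)
$p = -97930$ ($p = 14 \cdot 5 \left(1 + 14 \cdot 5 \left(-20\right)\right) = 70 \left(1 + 70 \left(-20\right)\right) = 70 \left(1 - 1400\right) = 70 \left(-1399\right) = -97930$)
$p + J{\left(0 \right)} \left(-8\right) = -97930 + 0 \left(-8\right) = -97930 + 0 = -97930$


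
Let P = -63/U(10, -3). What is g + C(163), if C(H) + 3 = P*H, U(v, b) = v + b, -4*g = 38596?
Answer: -11119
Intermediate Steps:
g = -9649 (g = -1/4*38596 = -9649)
U(v, b) = b + v
P = -9 (P = -63/(-3 + 10) = -63/7 = -63*1/7 = -9)
C(H) = -3 - 9*H
g + C(163) = -9649 + (-3 - 9*163) = -9649 + (-3 - 1467) = -9649 - 1470 = -11119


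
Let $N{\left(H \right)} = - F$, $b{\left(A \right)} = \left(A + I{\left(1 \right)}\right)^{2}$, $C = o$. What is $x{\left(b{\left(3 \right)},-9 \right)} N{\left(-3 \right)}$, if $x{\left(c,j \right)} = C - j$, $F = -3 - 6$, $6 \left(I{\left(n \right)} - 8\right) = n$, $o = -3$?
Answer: $54$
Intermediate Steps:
$I{\left(n \right)} = 8 + \frac{n}{6}$
$C = -3$
$b{\left(A \right)} = \left(\frac{49}{6} + A\right)^{2}$ ($b{\left(A \right)} = \left(A + \left(8 + \frac{1}{6} \cdot 1\right)\right)^{2} = \left(A + \left(8 + \frac{1}{6}\right)\right)^{2} = \left(A + \frac{49}{6}\right)^{2} = \left(\frac{49}{6} + A\right)^{2}$)
$F = -9$ ($F = -3 - 6 = -9$)
$N{\left(H \right)} = 9$ ($N{\left(H \right)} = \left(-1\right) \left(-9\right) = 9$)
$x{\left(c,j \right)} = -3 - j$
$x{\left(b{\left(3 \right)},-9 \right)} N{\left(-3 \right)} = \left(-3 - -9\right) 9 = \left(-3 + 9\right) 9 = 6 \cdot 9 = 54$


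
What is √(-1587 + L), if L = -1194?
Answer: 3*I*√309 ≈ 52.735*I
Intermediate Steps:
√(-1587 + L) = √(-1587 - 1194) = √(-2781) = 3*I*√309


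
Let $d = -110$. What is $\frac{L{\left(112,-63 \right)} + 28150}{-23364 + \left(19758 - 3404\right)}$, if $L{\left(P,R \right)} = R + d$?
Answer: $- \frac{27977}{7010} \approx -3.991$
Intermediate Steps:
$L{\left(P,R \right)} = -110 + R$ ($L{\left(P,R \right)} = R - 110 = -110 + R$)
$\frac{L{\left(112,-63 \right)} + 28150}{-23364 + \left(19758 - 3404\right)} = \frac{\left(-110 - 63\right) + 28150}{-23364 + \left(19758 - 3404\right)} = \frac{-173 + 28150}{-23364 + \left(19758 - 3404\right)} = \frac{27977}{-23364 + 16354} = \frac{27977}{-7010} = 27977 \left(- \frac{1}{7010}\right) = - \frac{27977}{7010}$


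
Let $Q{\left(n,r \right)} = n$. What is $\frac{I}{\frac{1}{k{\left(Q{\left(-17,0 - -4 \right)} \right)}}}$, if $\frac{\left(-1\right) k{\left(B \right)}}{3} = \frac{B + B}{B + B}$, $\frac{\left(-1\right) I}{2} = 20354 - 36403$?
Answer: $-96294$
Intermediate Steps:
$I = 32098$ ($I = - 2 \left(20354 - 36403\right) = \left(-2\right) \left(-16049\right) = 32098$)
$k{\left(B \right)} = -3$ ($k{\left(B \right)} = - 3 \frac{B + B}{B + B} = - 3 \frac{2 B}{2 B} = - 3 \cdot 2 B \frac{1}{2 B} = \left(-3\right) 1 = -3$)
$\frac{I}{\frac{1}{k{\left(Q{\left(-17,0 - -4 \right)} \right)}}} = \frac{32098}{\frac{1}{-3}} = \frac{32098}{- \frac{1}{3}} = 32098 \left(-3\right) = -96294$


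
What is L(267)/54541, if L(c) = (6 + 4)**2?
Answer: 100/54541 ≈ 0.0018335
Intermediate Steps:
L(c) = 100 (L(c) = 10**2 = 100)
L(267)/54541 = 100/54541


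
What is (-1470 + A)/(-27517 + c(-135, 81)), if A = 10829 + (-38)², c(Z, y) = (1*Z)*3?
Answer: -10803/27922 ≈ -0.38690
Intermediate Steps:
c(Z, y) = 3*Z (c(Z, y) = Z*3 = 3*Z)
A = 12273 (A = 10829 + 1444 = 12273)
(-1470 + A)/(-27517 + c(-135, 81)) = (-1470 + 12273)/(-27517 + 3*(-135)) = 10803/(-27517 - 405) = 10803/(-27922) = 10803*(-1/27922) = -10803/27922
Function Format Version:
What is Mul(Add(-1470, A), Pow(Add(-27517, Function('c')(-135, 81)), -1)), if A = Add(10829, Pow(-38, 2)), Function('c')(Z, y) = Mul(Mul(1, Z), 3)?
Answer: Rational(-10803, 27922) ≈ -0.38690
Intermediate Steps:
Function('c')(Z, y) = Mul(3, Z) (Function('c')(Z, y) = Mul(Z, 3) = Mul(3, Z))
A = 12273 (A = Add(10829, 1444) = 12273)
Mul(Add(-1470, A), Pow(Add(-27517, Function('c')(-135, 81)), -1)) = Mul(Add(-1470, 12273), Pow(Add(-27517, Mul(3, -135)), -1)) = Mul(10803, Pow(Add(-27517, -405), -1)) = Mul(10803, Pow(-27922, -1)) = Mul(10803, Rational(-1, 27922)) = Rational(-10803, 27922)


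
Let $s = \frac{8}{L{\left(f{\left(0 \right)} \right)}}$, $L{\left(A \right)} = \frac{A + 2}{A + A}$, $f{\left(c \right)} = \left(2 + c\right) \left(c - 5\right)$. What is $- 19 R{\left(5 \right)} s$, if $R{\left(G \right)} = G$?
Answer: $-1900$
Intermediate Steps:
$f{\left(c \right)} = \left(-5 + c\right) \left(2 + c\right)$ ($f{\left(c \right)} = \left(2 + c\right) \left(-5 + c\right) = \left(-5 + c\right) \left(2 + c\right)$)
$L{\left(A \right)} = \frac{2 + A}{2 A}$
$s = 20$ ($s = \frac{8}{\frac{1}{2} \frac{1}{-10 + 0^{2} - 0} \left(2 - \left(10 - 0^{2}\right)\right)} = \frac{8}{\frac{1}{2} \frac{1}{-10 + 0 + 0} \left(2 + \left(-10 + 0 + 0\right)\right)} = \frac{8}{\frac{1}{2} \frac{1}{-10} \left(2 - 10\right)} = \frac{8}{\frac{1}{2} \left(- \frac{1}{10}\right) \left(-8\right)} = \frac{8}{\frac{2}{5}} = 8 \cdot \frac{5}{2} = 20$)
$- 19 R{\left(5 \right)} s = \left(-19\right) 5 \cdot 20 = \left(-95\right) 20 = -1900$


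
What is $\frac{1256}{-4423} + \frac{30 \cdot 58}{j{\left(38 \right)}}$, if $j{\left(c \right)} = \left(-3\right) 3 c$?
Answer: $- \frac{1354262}{252111} \approx -5.3717$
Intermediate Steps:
$j{\left(c \right)} = - 9 c$
$\frac{1256}{-4423} + \frac{30 \cdot 58}{j{\left(38 \right)}} = \frac{1256}{-4423} + \frac{30 \cdot 58}{\left(-9\right) 38} = 1256 \left(- \frac{1}{4423}\right) + \frac{1740}{-342} = - \frac{1256}{4423} + 1740 \left(- \frac{1}{342}\right) = - \frac{1256}{4423} - \frac{290}{57} = - \frac{1354262}{252111}$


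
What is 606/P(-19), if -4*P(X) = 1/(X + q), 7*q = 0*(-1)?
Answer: 46056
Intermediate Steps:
q = 0 (q = (0*(-1))/7 = (1/7)*0 = 0)
P(X) = -1/(4*X) (P(X) = -1/(4*(X + 0)) = -1/(4*X))
606/P(-19) = 606/((-1/4/(-19))) = 606/((-1/4*(-1/19))) = 606/(1/76) = 606*76 = 46056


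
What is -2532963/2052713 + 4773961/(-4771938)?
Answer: -21886714198487/9795419167794 ≈ -2.2344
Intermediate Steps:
-2532963/2052713 + 4773961/(-4771938) = -2532963*1/2052713 + 4773961*(-1/4771938) = -2532963/2052713 - 4773961/4771938 = -21886714198487/9795419167794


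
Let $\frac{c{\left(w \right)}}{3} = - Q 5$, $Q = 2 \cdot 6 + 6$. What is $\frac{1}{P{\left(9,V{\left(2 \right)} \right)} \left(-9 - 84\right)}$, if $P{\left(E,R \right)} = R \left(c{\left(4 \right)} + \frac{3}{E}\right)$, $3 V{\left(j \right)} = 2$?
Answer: $\frac{3}{50158} \approx 5.9811 \cdot 10^{-5}$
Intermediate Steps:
$V{\left(j \right)} = \frac{2}{3}$ ($V{\left(j \right)} = \frac{1}{3} \cdot 2 = \frac{2}{3}$)
$Q = 18$ ($Q = 12 + 6 = 18$)
$c{\left(w \right)} = -270$ ($c{\left(w \right)} = 3 \left(-1\right) 18 \cdot 5 = 3 \left(\left(-18\right) 5\right) = 3 \left(-90\right) = -270$)
$P{\left(E,R \right)} = R \left(-270 + \frac{3}{E}\right)$
$\frac{1}{P{\left(9,V{\left(2 \right)} \right)} \left(-9 - 84\right)} = \frac{1}{\left(\left(-270\right) \frac{2}{3} + 3 \cdot \frac{2}{3} \cdot \frac{1}{9}\right) \left(-9 - 84\right)} = \frac{1}{\left(-180 + 3 \cdot \frac{2}{3} \cdot \frac{1}{9}\right) \left(-93\right)} = \frac{1}{\left(-180 + \frac{2}{9}\right) \left(-93\right)} = \frac{1}{\left(- \frac{1618}{9}\right) \left(-93\right)} = \frac{1}{\frac{50158}{3}} = \frac{3}{50158}$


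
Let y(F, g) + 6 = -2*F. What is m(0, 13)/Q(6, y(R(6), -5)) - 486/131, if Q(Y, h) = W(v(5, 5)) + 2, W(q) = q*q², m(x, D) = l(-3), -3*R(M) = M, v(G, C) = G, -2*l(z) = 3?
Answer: -123837/33274 ≈ -3.7217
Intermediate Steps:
l(z) = -3/2 (l(z) = -½*3 = -3/2)
R(M) = -M/3
m(x, D) = -3/2
W(q) = q³
y(F, g) = -6 - 2*F
Q(Y, h) = 127 (Q(Y, h) = 5³ + 2 = 125 + 2 = 127)
m(0, 13)/Q(6, y(R(6), -5)) - 486/131 = -3/2/127 - 486/131 = -3/2*1/127 - 486*1/131 = -3/254 - 486/131 = -123837/33274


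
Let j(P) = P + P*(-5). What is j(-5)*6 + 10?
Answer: 130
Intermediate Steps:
j(P) = -4*P (j(P) = P - 5*P = -4*P)
j(-5)*6 + 10 = -4*(-5)*6 + 10 = 20*6 + 10 = 120 + 10 = 130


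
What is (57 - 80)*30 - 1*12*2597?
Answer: -31854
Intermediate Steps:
(57 - 80)*30 - 1*12*2597 = -23*30 - 12*2597 = -690 - 31164 = -31854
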